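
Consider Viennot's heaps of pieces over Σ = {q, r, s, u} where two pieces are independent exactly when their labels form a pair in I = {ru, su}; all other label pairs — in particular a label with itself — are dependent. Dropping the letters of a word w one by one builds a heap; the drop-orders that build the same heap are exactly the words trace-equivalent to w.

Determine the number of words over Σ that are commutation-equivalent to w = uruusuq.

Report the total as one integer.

drop 0:u onto floor
drop 1:r onto floor
drop 2:u onto {0:u}
drop 3:u onto {2:u}
drop 4:s onto {1:r}
drop 5:u onto {3:u}
drop 6:q onto {4:s, 5:u}
ground layer = {0:u, 1:r}
drop-orders for the pieces not yet dropped (sum over which currently-grounded one goes next):
  1 to go: {6} 1
  2 to go: {4,6} 1  {5,6} 1
  3 to go: {1,4,6} 1  {3,5,6} 1  {4,5,6} 2
  4 to go: {1,4,5,6} 3  {2,3,5,6} 1  {3,4,5,6} 3
  5 to go: {0,2,3,5,6} 1  {1,3,4,5,6} 6  {2,3,4,5,6} 4
  if 0:u drops first: 10 orders
  if 1:r drops first: 5 orders
heap linearizations: 15

15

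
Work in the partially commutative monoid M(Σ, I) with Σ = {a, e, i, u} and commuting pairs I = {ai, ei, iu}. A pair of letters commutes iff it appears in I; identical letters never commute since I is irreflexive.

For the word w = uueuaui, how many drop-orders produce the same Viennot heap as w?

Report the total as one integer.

piece 0:u — minimal
piece 1:u rests on {0:u}
piece 2:e rests on {1:u}
piece 3:u rests on {2:e}
piece 4:a rests on {3:u}
piece 5:u rests on {4:a}
piece 6:i — minimal
minimal pieces: {0:u, 6:i}
ways to finish when only these pieces remain (= sum over removing one remaining piece with nothing left below it):
  1 left: {5}→1  {6}→1
  2 left: {4,5}→1  {5,6}→2
  3 left: {3,4,5}→1  {4,5,6}→3
  4 left: {2,3,4,5}→1  {3,4,5,6}→4
  5 left: {1,2,3,4,5}→1  {2,3,4,5,6}→5
  placing 0:u first → 6 extensions
  placing 6:i first → 1 extensions
total linear extensions = 7

7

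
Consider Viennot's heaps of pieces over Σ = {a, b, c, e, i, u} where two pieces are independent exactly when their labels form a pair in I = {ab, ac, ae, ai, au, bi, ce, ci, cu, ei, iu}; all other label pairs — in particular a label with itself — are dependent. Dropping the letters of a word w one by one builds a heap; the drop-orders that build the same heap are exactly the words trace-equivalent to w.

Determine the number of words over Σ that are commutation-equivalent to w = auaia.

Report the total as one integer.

20

drop 0:a onto floor
drop 1:u onto floor
drop 2:a onto {0:a}
drop 3:i onto floor
drop 4:a onto {2:a}
ground layer = {0:a, 1:u, 3:i}
drop-orders for the pieces not yet dropped (sum over which currently-grounded one goes next):
  1 to go: {1} 1  {3} 1  {4} 1
  2 to go: {1,3} 2  {1,4} 2  {2,4} 1  {3,4} 2
  3 to go: {0,2,4} 1  {1,2,4} 3  {1,3,4} 6  {2,3,4} 3
  if 0:a drops first: 12 orders
  if 1:u drops first: 4 orders
  if 3:i drops first: 4 orders
heap linearizations: 20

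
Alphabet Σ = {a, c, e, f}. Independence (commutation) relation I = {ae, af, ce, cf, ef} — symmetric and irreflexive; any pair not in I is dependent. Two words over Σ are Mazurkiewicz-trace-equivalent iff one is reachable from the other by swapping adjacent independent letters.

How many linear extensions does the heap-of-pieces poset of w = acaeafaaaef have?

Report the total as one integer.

1980

#0=a has no predecessor
#1=c depends on [0:a]
#2=a depends on [1:c]
#3=e has no predecessor
#4=a depends on [2:a]
#5=f has no predecessor
#6=a depends on [4:a]
#7=a depends on [6:a]
#8=a depends on [7:a]
#9=e depends on [3:e]
#10=f depends on [5:f]
sources: [0:a, 3:e, 5:f]
N(rest) = Σ N(rest − s) over sources s of rest; N(one piece) = 1:
  size 1 → [8]=1  [9]=1  [10]=1
  size 2 → [3,9]=1  [5,10]=1  [7,8]=1  [8,9]=2  [8,10]=2  [9,10]=2
  size 3 → [3,8,9]=3  [3,9,10]=3  [5,8,10]=3  [5,9,10]=3  [6,7,8]=1  [7,8,9]=3  [7,8,10]=3  [8,9,10]=6
  size 4 → [3,5,9,10]=6  [3,7,8,9]=6  [3,8,9,10]=12  [4,6,7,8]=1  [5,7,8,10]=6  [5,8,9,10]=12  [6,7,8,9]=4  [6,7,8,10]=4  [7,8,9,10]=12
  size 5 → [2,4,6,7,8]=1  [3,5,8,9,10]=30  [3,6,7,8,9]=10  [3,7,8,9,10]=30  [4,6,7,8,9]=5  [4,6,7,8,10]=5  [5,6,7,8,10]=10  [5,7,8,9,10]=30  [6,7,8,9,10]=20
  size 6 → [1,2,4,6,7,8]=1  [2,4,6,7,8,9]=6  [2,4,6,7,8,10]=6  [3,4,6,7,8,9]=15  [3,5,7,8,9,10]=90  [3,6,7,8,9,10]=60  [4,5,6,7,8,10]=15  [4,6,7,8,9,10]=30  [5,6,7,8,9,10]=60
  size 7 → [0,1,2,4,6,7,8]=1  [1,2,4,6,7,8,9]=7  [1,2,4,6,7,8,10]=7  [2,3,4,6,7,8,9]=21  [2,4,5,6,7,8,10]=21  [2,4,6,7,8,9,10]=42  [3,4,6,7,8,9,10]=105  [3,5,6,7,8,9,10]=210  [4,5,6,7,8,9,10]=105
  size 8 → [0,1,2,4,6,7,8,9]=8  [0,1,2,4,6,7,8,10]=8  [1,2,3,4,6,7,8,9]=28  [1,2,4,5,6,7,8,10]=28  [1,2,4,6,7,8,9,10]=56  [2,3,4,6,7,8,9,10]=168  [2,4,5,6,7,8,9,10]=168  [3,4,5,6,7,8,9,10]=420
  size 9 → [0,1,2,3,4,6,7,8,9]=36  [0,1,2,4,5,6,7,8,10]=36  [0,1,2,4,6,7,8,9,10]=72  [1,2,3,4,6,7,8,9,10]=252  [1,2,4,5,6,7,8,9,10]=252  [2,3,4,5,6,7,8,9,10]=756
  first=0(a) contributes 1260
  first=3(e) contributes 360
  first=5(f) contributes 360
|[w]| = 1980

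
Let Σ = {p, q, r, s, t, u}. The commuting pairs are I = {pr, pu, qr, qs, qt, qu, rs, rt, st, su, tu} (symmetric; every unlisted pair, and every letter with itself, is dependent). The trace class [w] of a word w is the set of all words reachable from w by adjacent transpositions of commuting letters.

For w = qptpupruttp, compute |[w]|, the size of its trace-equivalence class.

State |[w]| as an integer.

#0=q has no predecessor
#1=p depends on [0:q]
#2=t depends on [1:p]
#3=p depends on [2:t]
#4=u has no predecessor
#5=p depends on [3:p]
#6=r depends on [4:u]
#7=u depends on [6:r]
#8=t depends on [5:p]
#9=t depends on [8:t]
#10=p depends on [9:t]
sources: [0:q, 4:u]
N(rest) = Σ N(rest − s) over sources s of rest; N(one piece) = 1:
  size 1 → [7]=1  [10]=1
  size 2 → [6,7]=1  [7,10]=2  [9,10]=1
  size 3 → [4,6,7]=1  [6,7,10]=3  [7,9,10]=3  [8,9,10]=1
  size 4 → [4,6,7,10]=4  [5,8,9,10]=1  [6,7,9,10]=6  [7,8,9,10]=4
  size 5 → [3,5,8,9,10]=1  [4,6,7,9,10]=10  [5,7,8,9,10]=5  [6,7,8,9,10]=10
  size 6 → [2,3,5,8,9,10]=1  [3,5,7,8,9,10]=6  [4,6,7,8,9,10]=20  [5,6,7,8,9,10]=15
  size 7 → [1,2,3,5,8,9,10]=1  [2,3,5,7,8,9,10]=7  [3,5,6,7,8,9,10]=21  [4,5,6,7,8,9,10]=35
  size 8 → [0,1,2,3,5,8,9,10]=1  [1,2,3,5,7,8,9,10]=8  [2,3,5,6,7,8,9,10]=28  [3,4,5,6,7,8,9,10]=56
  size 9 → [0,1,2,3,5,7,8,9,10]=9  [1,2,3,5,6,7,8,9,10]=36  [2,3,4,5,6,7,8,9,10]=84
  first=0(q) contributes 120
  first=4(u) contributes 45
|[w]| = 165

165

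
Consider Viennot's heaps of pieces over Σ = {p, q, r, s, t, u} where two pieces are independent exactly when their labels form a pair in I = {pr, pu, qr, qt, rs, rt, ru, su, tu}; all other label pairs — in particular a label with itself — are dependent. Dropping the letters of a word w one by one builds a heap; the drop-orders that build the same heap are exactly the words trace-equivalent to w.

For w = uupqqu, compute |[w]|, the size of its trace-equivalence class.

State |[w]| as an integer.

3

drop 0:u onto floor
drop 1:u onto {0:u}
drop 2:p onto floor
drop 3:q onto {1:u, 2:p}
drop 4:q onto {3:q}
drop 5:u onto {4:q}
ground layer = {0:u, 2:p}
drop-orders for the pieces not yet dropped (sum over which currently-grounded one goes next):
  1 to go: {5} 1
  2 to go: {4,5} 1
  3 to go: {3,4,5} 1
  4 to go: {1,3,4,5} 1  {2,3,4,5} 1
  if 0:u drops first: 2 orders
  if 2:p drops first: 1 orders
heap linearizations: 3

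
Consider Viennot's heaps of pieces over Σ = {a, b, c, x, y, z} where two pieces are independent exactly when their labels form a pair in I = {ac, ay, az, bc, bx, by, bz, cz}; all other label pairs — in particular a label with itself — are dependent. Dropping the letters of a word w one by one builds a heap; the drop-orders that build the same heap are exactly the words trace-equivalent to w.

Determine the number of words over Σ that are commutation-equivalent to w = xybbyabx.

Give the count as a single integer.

piece 0:x — minimal
piece 1:y rests on {0:x}
piece 2:b — minimal
piece 3:b rests on {2:b}
piece 4:y rests on {1:y}
piece 5:a rests on {0:x, 3:b}
piece 6:b rests on {5:a}
piece 7:x rests on {4:y, 5:a}
minimal pieces: {0:x, 2:b}
ways to finish when only these pieces remain (= sum over removing one remaining piece with nothing left below it):
  1 left: {6}→1  {7}→1
  2 left: {4,7}→1  {6,7}→2
  3 left: {1,4,7}→1  {4,6,7}→3  {5,6,7}→2
  4 left: {1,4,6,7}→4  {3,5,6,7}→2  {4,5,6,7}→5
  5 left: {1,4,5,6,7}→9  {2,3,5,6,7}→2  {3,4,5,6,7}→7
  6 left: {0,1,4,5,6,7}→9  {1,3,4,5,6,7}→16  {2,3,4,5,6,7}→9
  placing 0:x first → 25 extensions
  placing 2:b first → 25 extensions
total linear extensions = 50

50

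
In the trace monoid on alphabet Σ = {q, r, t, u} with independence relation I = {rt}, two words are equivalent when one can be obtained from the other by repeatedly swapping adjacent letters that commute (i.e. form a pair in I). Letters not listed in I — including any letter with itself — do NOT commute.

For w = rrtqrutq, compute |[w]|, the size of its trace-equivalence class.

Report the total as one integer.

3

piece 0:r — minimal
piece 1:r rests on {0:r}
piece 2:t — minimal
piece 3:q rests on {1:r, 2:t}
piece 4:r rests on {3:q}
piece 5:u rests on {4:r}
piece 6:t rests on {5:u}
piece 7:q rests on {6:t}
minimal pieces: {0:r, 2:t}
ways to finish when only these pieces remain (= sum over removing one remaining piece with nothing left below it):
  1 left: {7}→1
  2 left: {6,7}→1
  3 left: {5,6,7}→1
  4 left: {4,5,6,7}→1
  5 left: {3,4,5,6,7}→1
  6 left: {1,3,4,5,6,7}→1  {2,3,4,5,6,7}→1
  placing 0:r first → 2 extensions
  placing 2:t first → 1 extensions
total linear extensions = 3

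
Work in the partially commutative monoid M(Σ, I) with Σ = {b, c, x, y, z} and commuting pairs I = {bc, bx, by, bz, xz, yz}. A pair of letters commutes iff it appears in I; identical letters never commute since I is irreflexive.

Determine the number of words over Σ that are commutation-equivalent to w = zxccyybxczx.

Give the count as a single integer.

#0=z has no predecessor
#1=x has no predecessor
#2=c depends on [0:z, 1:x]
#3=c depends on [2:c]
#4=y depends on [3:c]
#5=y depends on [4:y]
#6=b has no predecessor
#7=x depends on [5:y]
#8=c depends on [7:x]
#9=z depends on [8:c]
#10=x depends on [8:c]
sources: [0:z, 1:x, 6:b]
N(rest) = Σ N(rest − s) over sources s of rest; N(one piece) = 1:
  size 1 → [6]=1  [9]=1  [10]=1
  size 2 → [6,9]=2  [6,10]=2  [9,10]=2
  size 3 → [6,9,10]=6  [8,9,10]=2
  size 4 → [6,8,9,10]=8  [7,8,9,10]=2
  size 5 → [5,7,8,9,10]=2  [6,7,8,9,10]=10
  size 6 → [4,5,7,8,9,10]=2  [5,6,7,8,9,10]=12
  size 7 → [3,4,5,7,8,9,10]=2  [4,5,6,7,8,9,10]=14
  size 8 → [2,3,4,5,7,8,9,10]=2  [3,4,5,6,7,8,9,10]=16
  size 9 → [0,2,3,4,5,7,8,9,10]=2  [1,2,3,4,5,7,8,9,10]=2  [2,3,4,5,6,7,8,9,10]=18
  first=0(z) contributes 20
  first=1(x) contributes 20
  first=6(b) contributes 4
|[w]| = 44

44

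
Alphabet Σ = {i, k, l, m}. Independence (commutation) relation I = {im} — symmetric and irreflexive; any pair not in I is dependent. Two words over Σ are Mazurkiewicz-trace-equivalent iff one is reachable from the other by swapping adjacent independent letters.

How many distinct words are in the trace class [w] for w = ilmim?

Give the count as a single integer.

#0=i has no predecessor
#1=l depends on [0:i]
#2=m depends on [1:l]
#3=i depends on [1:l]
#4=m depends on [2:m]
sources: [0:i]
N(rest) = Σ N(rest − s) over sources s of rest; N(one piece) = 1:
  size 1 → [3]=1  [4]=1
  size 2 → [2,4]=1  [3,4]=2
  size 3 → [2,3,4]=3
  first=0(i) contributes 3

3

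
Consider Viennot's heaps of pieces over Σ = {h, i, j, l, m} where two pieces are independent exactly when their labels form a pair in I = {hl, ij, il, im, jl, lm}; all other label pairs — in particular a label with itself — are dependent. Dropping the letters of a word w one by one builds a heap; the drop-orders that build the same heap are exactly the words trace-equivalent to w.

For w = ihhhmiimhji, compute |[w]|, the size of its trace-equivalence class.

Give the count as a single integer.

12

#0=i has no predecessor
#1=h depends on [0:i]
#2=h depends on [1:h]
#3=h depends on [2:h]
#4=m depends on [3:h]
#5=i depends on [3:h]
#6=i depends on [5:i]
#7=m depends on [4:m]
#8=h depends on [6:i, 7:m]
#9=j depends on [8:h]
#10=i depends on [8:h]
sources: [0:i]
N(rest) = Σ N(rest − s) over sources s of rest; N(one piece) = 1:
  size 1 → [9]=1  [10]=1
  size 2 → [9,10]=2
  size 3 → [8,9,10]=2
  size 4 → [6,8,9,10]=2  [7,8,9,10]=2
  size 5 → [4,7,8,9,10]=2  [5,6,8,9,10]=2  [6,7,8,9,10]=4
  size 6 → [4,6,7,8,9,10]=6  [5,6,7,8,9,10]=6
  size 7 → [4,5,6,7,8,9,10]=12
  size 8 → [3,4,5,6,7,8,9,10]=12
  size 9 → [2,3,4,5,6,7,8,9,10]=12
  first=0(i) contributes 12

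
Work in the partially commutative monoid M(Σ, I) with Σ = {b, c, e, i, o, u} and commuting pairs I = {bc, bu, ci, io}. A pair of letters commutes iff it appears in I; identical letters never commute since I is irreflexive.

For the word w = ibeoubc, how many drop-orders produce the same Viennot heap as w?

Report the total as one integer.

piece 0:i — minimal
piece 1:b rests on {0:i}
piece 2:e rests on {1:b}
piece 3:o rests on {2:e}
piece 4:u rests on {3:o}
piece 5:b rests on {3:o}
piece 6:c rests on {4:u}
minimal pieces: {0:i}
ways to finish when only these pieces remain (= sum over removing one remaining piece with nothing left below it):
  1 left: {5}→1  {6}→1
  2 left: {4,6}→1  {5,6}→2
  3 left: {4,5,6}→3
  4 left: {3,4,5,6}→3
  5 left: {2,3,4,5,6}→3
  placing 0:i first → 3 extensions

3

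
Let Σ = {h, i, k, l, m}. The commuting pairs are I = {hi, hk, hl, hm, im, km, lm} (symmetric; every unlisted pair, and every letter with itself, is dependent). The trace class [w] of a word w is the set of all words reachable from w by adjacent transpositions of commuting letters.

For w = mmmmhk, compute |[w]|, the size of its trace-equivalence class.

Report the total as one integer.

drop 0:m onto floor
drop 1:m onto {0:m}
drop 2:m onto {1:m}
drop 3:m onto {2:m}
drop 4:h onto floor
drop 5:k onto floor
ground layer = {0:m, 4:h, 5:k}
drop-orders for the pieces not yet dropped (sum over which currently-grounded one goes next):
  1 to go: {3} 1  {4} 1  {5} 1
  2 to go: {2,3} 1  {3,4} 2  {3,5} 2  {4,5} 2
  3 to go: {1,2,3} 1  {2,3,4} 3  {2,3,5} 3  {3,4,5} 6
  4 to go: {0,1,2,3} 1  {1,2,3,4} 4  {1,2,3,5} 4  {2,3,4,5} 12
  if 0:m drops first: 20 orders
  if 4:h drops first: 5 orders
  if 5:k drops first: 5 orders
heap linearizations: 30

30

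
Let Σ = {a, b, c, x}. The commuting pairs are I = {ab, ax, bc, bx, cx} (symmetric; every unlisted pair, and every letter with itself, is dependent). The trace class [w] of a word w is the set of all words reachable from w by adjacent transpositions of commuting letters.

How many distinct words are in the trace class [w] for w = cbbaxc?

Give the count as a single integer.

piece 0:c — minimal
piece 1:b — minimal
piece 2:b rests on {1:b}
piece 3:a rests on {0:c}
piece 4:x — minimal
piece 5:c rests on {3:a}
minimal pieces: {0:c, 1:b, 4:x}
ways to finish when only these pieces remain (= sum over removing one remaining piece with nothing left below it):
  1 left: {2}→1  {4}→1  {5}→1
  2 left: {1,2}→1  {2,4}→2  {2,5}→2  {3,5}→1  {4,5}→2
  3 left: {0,3,5}→1  {1,2,4}→3  {1,2,5}→3  {2,3,5}→3  {2,4,5}→6  {3,4,5}→3
  4 left: {0,2,3,5}→4  {0,3,4,5}→4  {1,2,3,5}→6  {1,2,4,5}→12  {2,3,4,5}→12
  placing 0:c first → 30 extensions
  placing 1:b first → 20 extensions
  placing 4:x first → 10 extensions
total linear extensions = 60

60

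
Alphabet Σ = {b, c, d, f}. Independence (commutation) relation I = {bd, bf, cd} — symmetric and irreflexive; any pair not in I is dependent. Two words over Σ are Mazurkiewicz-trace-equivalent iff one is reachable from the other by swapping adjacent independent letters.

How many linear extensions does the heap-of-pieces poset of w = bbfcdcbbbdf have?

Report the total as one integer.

226

0(b) covers ∅
1(b) covers 0:b
2(f) covers ∅
3(c) covers 1:b, 2:f
4(d) covers 2:f
5(c) covers 3:c
6(b) covers 5:c
7(b) covers 6:b
8(b) covers 7:b
9(d) covers 4:d
10(f) covers 5:c, 9:d
floor of heap: 0:b, 2:f
completions by unplaced set U, small U first (add the entries for U minus each lowest piece of U):
  |U|=1: {8}:1  {10}:1
  |U|=2: {7,8}:1  {8,10}:2  {9,10}:1
  |U|=3: {4,9,10}:1  {6,7,8}:1  {7,8,10}:3  {8,9,10}:3
  |U|=4: {4,8,9,10}:4  {6,7,8,10}:4  {7,8,9,10}:6
  |U|=5: {4,7,8,9,10}:10  {5,6,7,8,10}:4  {6,7,8,9,10}:10
  |U|=6: {3,5,6,7,8,10}:4  {4,6,7,8,9,10}:20  {5,6,7,8,9,10}:14
  |U|=7: {1,3,5,6,7,8,10}:4  {3,5,6,7,8,9,10}:18  {4,5,6,7,8,9,10}:34
  |U|=8: {0,1,3,5,6,7,8,10}:4  {1,3,5,6,7,8,9,10}:22  {3,4,5,6,7,8,9,10}:52
  |U|=9: {0,1,3,5,6,7,8,9,10}:26  {1,3,4,5,6,7,8,9,10}:74  {2,3,4,5,6,7,8,9,10}:52
  start at 0(b): 126
  start at 2(f): 100
sum over floor = 226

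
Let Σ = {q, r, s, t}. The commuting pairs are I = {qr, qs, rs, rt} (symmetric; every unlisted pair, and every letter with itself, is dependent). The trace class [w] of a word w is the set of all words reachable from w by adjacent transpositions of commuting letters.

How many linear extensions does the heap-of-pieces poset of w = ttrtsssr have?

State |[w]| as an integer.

28

drop 0:t onto floor
drop 1:t onto {0:t}
drop 2:r onto floor
drop 3:t onto {1:t}
drop 4:s onto {3:t}
drop 5:s onto {4:s}
drop 6:s onto {5:s}
drop 7:r onto {2:r}
ground layer = {0:t, 2:r}
drop-orders for the pieces not yet dropped (sum over which currently-grounded one goes next):
  1 to go: {6} 1  {7} 1
  2 to go: {2,7} 1  {5,6} 1  {6,7} 2
  3 to go: {2,6,7} 3  {4,5,6} 1  {5,6,7} 3
  4 to go: {2,5,6,7} 6  {3,4,5,6} 1  {4,5,6,7} 4
  5 to go: {1,3,4,5,6} 1  {2,4,5,6,7} 10  {3,4,5,6,7} 5
  6 to go: {0,1,3,4,5,6} 1  {1,3,4,5,6,7} 6  {2,3,4,5,6,7} 15
  if 0:t drops first: 21 orders
  if 2:r drops first: 7 orders
heap linearizations: 28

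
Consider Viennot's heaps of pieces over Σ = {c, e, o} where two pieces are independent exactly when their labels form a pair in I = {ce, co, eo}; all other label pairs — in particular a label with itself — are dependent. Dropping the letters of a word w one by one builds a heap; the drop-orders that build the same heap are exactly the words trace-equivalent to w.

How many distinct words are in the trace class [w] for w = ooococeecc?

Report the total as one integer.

3150

0(o) covers ∅
1(o) covers 0:o
2(o) covers 1:o
3(c) covers ∅
4(o) covers 2:o
5(c) covers 3:c
6(e) covers ∅
7(e) covers 6:e
8(c) covers 5:c
9(c) covers 8:c
floor of heap: 0:o, 3:c, 6:e
completions by unplaced set U, small U first (add the entries for U minus each lowest piece of U):
  |U|=1: {4}:1  {7}:1  {9}:1
  |U|=2: {2,4}:1  {4,7}:2  {4,9}:2  {6,7}:1  {7,9}:2  {8,9}:1
  |U|=3: {1,2,4}:1  {2,4,7}:3  {2,4,9}:3  {4,6,7}:3  {4,7,9}:6  {4,8,9}:3  {5,8,9}:1  {6,7,9}:3  {7,8,9}:3
  |U|=4: {0,1,2,4}:1  {1,2,4,7}:4  {1,2,4,9}:4  {2,4,6,7}:6  {2,4,7,9}:12  {2,4,8,9}:6  {3,5,8,9}:1  {4,5,8,9}:4  {4,6,7,9}:12  {4,7,8,9}:12  {5,7,8,9}:4  {6,7,8,9}:6
  |U|=5: {0,1,2,4,7}:5  {0,1,2,4,9}:5  {1,2,4,6,7}:10  {1,2,4,7,9}:20  {1,2,4,8,9}:10  {2,4,5,8,9}:10  {2,4,6,7,9}:30  {2,4,7,8,9}:30  {3,4,5,8,9}:5  {3,5,7,8,9}:5  {4,5,7,8,9}:20  {4,6,7,8,9}:30  {5,6,7,8,9}:10
  |U|=6: {0,1,2,4,6,7}:15  {0,1,2,4,7,9}:30  {0,1,2,4,8,9}:15  {1,2,4,5,8,9}:20  {1,2,4,6,7,9}:60  {1,2,4,7,8,9}:60  {2,3,4,5,8,9}:15  {2,4,5,7,8,9}:60  {2,4,6,7,8,9}:90  {3,4,5,7,8,9}:30  {3,5,6,7,8,9}:15  {4,5,6,7,8,9}:60
  |U|=7: {0,1,2,4,5,8,9}:35  {0,1,2,4,6,7,9}:105  {0,1,2,4,7,8,9}:105  {1,2,3,4,5,8,9}:35  {1,2,4,5,7,8,9}:140  {1,2,4,6,7,8,9}:210  {2,3,4,5,7,8,9}:105  {2,4,5,6,7,8,9}:210  {3,4,5,6,7,8,9}:105
  |U|=8: {0,1,2,3,4,5,8,9}:70  {0,1,2,4,5,7,8,9}:280  {0,1,2,4,6,7,8,9}:420  {1,2,3,4,5,7,8,9}:280  {1,2,4,5,6,7,8,9}:560  {2,3,4,5,6,7,8,9}:420
  start at 0(o): 1260
  start at 3(c): 1260
  start at 6(e): 630
sum over floor = 3150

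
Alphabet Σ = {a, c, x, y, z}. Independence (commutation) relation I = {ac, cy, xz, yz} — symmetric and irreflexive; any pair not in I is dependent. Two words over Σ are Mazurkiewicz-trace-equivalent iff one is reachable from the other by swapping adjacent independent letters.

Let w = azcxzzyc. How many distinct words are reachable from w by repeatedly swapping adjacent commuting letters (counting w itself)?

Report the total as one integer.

piece 0:a — minimal
piece 1:z rests on {0:a}
piece 2:c rests on {1:z}
piece 3:x rests on {2:c}
piece 4:z rests on {2:c}
piece 5:z rests on {4:z}
piece 6:y rests on {3:x}
piece 7:c rests on {3:x, 5:z}
minimal pieces: {0:a}
ways to finish when only these pieces remain (= sum over removing one remaining piece with nothing left below it):
  1 left: {6}→1  {7}→1
  2 left: {5,7}→1  {6,7}→2
  3 left: {3,6,7}→2  {4,5,7}→1  {5,6,7}→3
  4 left: {3,5,6,7}→5  {4,5,6,7}→4
  5 left: {3,4,5,6,7}→9
  6 left: {2,3,4,5,6,7}→9
  placing 0:a first → 9 extensions

9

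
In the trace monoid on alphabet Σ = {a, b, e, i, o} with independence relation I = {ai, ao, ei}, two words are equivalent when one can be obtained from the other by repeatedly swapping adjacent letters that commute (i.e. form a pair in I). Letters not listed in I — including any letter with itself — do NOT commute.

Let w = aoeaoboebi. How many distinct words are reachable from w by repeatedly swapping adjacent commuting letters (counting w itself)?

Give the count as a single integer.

4

0(a) covers ∅
1(o) covers ∅
2(e) covers 0:a, 1:o
3(a) covers 2:e
4(o) covers 2:e
5(b) covers 3:a, 4:o
6(o) covers 5:b
7(e) covers 6:o
8(b) covers 7:e
9(i) covers 8:b
floor of heap: 0:a, 1:o
completions by unplaced set U, small U first (add the entries for U minus each lowest piece of U):
  |U|=1: {9}:1
  |U|=2: {8,9}:1
  |U|=3: {7,8,9}:1
  |U|=4: {6,7,8,9}:1
  |U|=5: {5,6,7,8,9}:1
  |U|=6: {3,5,6,7,8,9}:1  {4,5,6,7,8,9}:1
  |U|=7: {3,4,5,6,7,8,9}:2
  |U|=8: {2,3,4,5,6,7,8,9}:2
  start at 0(a): 2
  start at 1(o): 2
sum over floor = 4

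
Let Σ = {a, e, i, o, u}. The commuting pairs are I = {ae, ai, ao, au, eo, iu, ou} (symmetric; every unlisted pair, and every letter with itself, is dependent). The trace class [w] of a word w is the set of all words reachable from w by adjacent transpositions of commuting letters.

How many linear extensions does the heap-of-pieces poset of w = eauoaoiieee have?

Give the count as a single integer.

0(e) covers ∅
1(a) covers ∅
2(u) covers 0:e
3(o) covers ∅
4(a) covers 1:a
5(o) covers 3:o
6(i) covers 0:e, 5:o
7(i) covers 6:i
8(e) covers 2:u, 7:i
9(e) covers 8:e
10(e) covers 9:e
floor of heap: 0:e, 1:a, 3:o
completions by unplaced set U, small U first (add the entries for U minus each lowest piece of U):
  |U|=1: {4}:1  {10}:1
  |U|=2: {1,4}:1  {4,10}:2  {9,10}:1
  |U|=3: {1,4,10}:3  {4,9,10}:3  {8,9,10}:1
  |U|=4: {1,4,9,10}:6  {2,8,9,10}:1  {4,8,9,10}:4  {7,8,9,10}:1
  |U|=5: {1,4,8,9,10}:10  {2,4,8,9,10}:5  {2,7,8,9,10}:2  {4,7,8,9,10}:5  {6,7,8,9,10}:1
  |U|=6: {1,2,4,8,9,10}:15  {1,4,7,8,9,10}:15  {2,4,7,8,9,10}:12  {2,6,7,8,9,10}:3  {4,6,7,8,9,10}:6  {5,6,7,8,9,10}:1
  |U|=7: {0,2,6,7,8,9,10}:3  {1,2,4,7,8,9,10}:42  {1,4,6,7,8,9,10}:21  {2,4,6,7,8,9,10}:21  {2,5,6,7,8,9,10}:4  {3,5,6,7,8,9,10}:1  {4,5,6,7,8,9,10}:7
  |U|=8: {0,2,4,6,7,8,9,10}:24  {0,2,5,6,7,8,9,10}:7  {1,2,4,6,7,8,9,10}:84  {1,4,5,6,7,8,9,10}:28  {2,3,5,6,7,8,9,10}:5  {2,4,5,6,7,8,9,10}:32  {3,4,5,6,7,8,9,10}:8
  |U|=9: {0,1,2,4,6,7,8,9,10}:108  {0,2,3,5,6,7,8,9,10}:12  {0,2,4,5,6,7,8,9,10}:63  {1,2,4,5,6,7,8,9,10}:144  {1,3,4,5,6,7,8,9,10}:36  {2,3,4,5,6,7,8,9,10}:45
  start at 0(e): 225
  start at 1(a): 120
  start at 3(o): 315
sum over floor = 660

660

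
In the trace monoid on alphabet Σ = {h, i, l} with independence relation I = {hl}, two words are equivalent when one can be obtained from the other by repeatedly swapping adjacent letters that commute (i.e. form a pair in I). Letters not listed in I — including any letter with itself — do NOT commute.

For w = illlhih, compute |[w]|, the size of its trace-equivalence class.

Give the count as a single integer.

4

drop 0:i onto floor
drop 1:l onto {0:i}
drop 2:l onto {1:l}
drop 3:l onto {2:l}
drop 4:h onto {0:i}
drop 5:i onto {3:l, 4:h}
drop 6:h onto {5:i}
ground layer = {0:i}
drop-orders for the pieces not yet dropped (sum over which currently-grounded one goes next):
  1 to go: {6} 1
  2 to go: {5,6} 1
  3 to go: {3,5,6} 1  {4,5,6} 1
  4 to go: {2,3,5,6} 1  {3,4,5,6} 2
  5 to go: {1,2,3,5,6} 1  {2,3,4,5,6} 3
  if 0:i drops first: 4 orders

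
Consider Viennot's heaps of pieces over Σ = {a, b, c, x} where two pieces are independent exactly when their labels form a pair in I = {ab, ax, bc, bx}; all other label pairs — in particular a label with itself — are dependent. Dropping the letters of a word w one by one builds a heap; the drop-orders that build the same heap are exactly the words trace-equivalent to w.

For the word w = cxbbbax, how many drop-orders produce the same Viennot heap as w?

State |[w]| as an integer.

105

piece 0:c — minimal
piece 1:x rests on {0:c}
piece 2:b — minimal
piece 3:b rests on {2:b}
piece 4:b rests on {3:b}
piece 5:a rests on {0:c}
piece 6:x rests on {1:x}
minimal pieces: {0:c, 2:b}
ways to finish when only these pieces remain (= sum over removing one remaining piece with nothing left below it):
  1 left: {4}→1  {5}→1  {6}→1
  2 left: {1,6}→1  {3,4}→1  {4,5}→2  {4,6}→2  {5,6}→2
  3 left: {1,4,6}→3  {1,5,6}→3  {2,3,4}→1  {3,4,5}→3  {3,4,6}→3  {4,5,6}→6
  4 left: {0,1,5,6}→3  {1,3,4,6}→6  {1,4,5,6}→12  {2,3,4,5}→4  {2,3,4,6}→4  {3,4,5,6}→12
  5 left: {0,1,4,5,6}→15  {1,2,3,4,6}→10  {1,3,4,5,6}→30  {2,3,4,5,6}→20
  placing 0:c first → 60 extensions
  placing 2:b first → 45 extensions
total linear extensions = 105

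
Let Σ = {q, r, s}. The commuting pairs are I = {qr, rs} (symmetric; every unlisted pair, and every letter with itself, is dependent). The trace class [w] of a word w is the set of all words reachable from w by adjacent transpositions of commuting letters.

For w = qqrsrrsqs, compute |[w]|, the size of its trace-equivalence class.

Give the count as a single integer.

piece 0:q — minimal
piece 1:q rests on {0:q}
piece 2:r — minimal
piece 3:s rests on {1:q}
piece 4:r rests on {2:r}
piece 5:r rests on {4:r}
piece 6:s rests on {3:s}
piece 7:q rests on {6:s}
piece 8:s rests on {7:q}
minimal pieces: {0:q, 2:r}
ways to finish when only these pieces remain (= sum over removing one remaining piece with nothing left below it):
  1 left: {5}→1  {8}→1
  2 left: {4,5}→1  {5,8}→2  {7,8}→1
  3 left: {2,4,5}→1  {4,5,8}→3  {5,7,8}→3  {6,7,8}→1
  4 left: {2,4,5,8}→4  {3,6,7,8}→1  {4,5,7,8}→6  {5,6,7,8}→4
  5 left: {1,3,6,7,8}→1  {2,4,5,7,8}→10  {3,5,6,7,8}→5  {4,5,6,7,8}→10
  6 left: {0,1,3,6,7,8}→1  {1,3,5,6,7,8}→6  {2,4,5,6,7,8}→20  {3,4,5,6,7,8}→15
  7 left: {0,1,3,5,6,7,8}→7  {1,3,4,5,6,7,8}→21  {2,3,4,5,6,7,8}→35
  placing 0:q first → 56 extensions
  placing 2:r first → 28 extensions
total linear extensions = 84

84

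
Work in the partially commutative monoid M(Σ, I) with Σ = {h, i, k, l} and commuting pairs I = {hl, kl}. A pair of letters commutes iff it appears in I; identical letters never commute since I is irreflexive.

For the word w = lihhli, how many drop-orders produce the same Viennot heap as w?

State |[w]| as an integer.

piece 0:l — minimal
piece 1:i rests on {0:l}
piece 2:h rests on {1:i}
piece 3:h rests on {2:h}
piece 4:l rests on {1:i}
piece 5:i rests on {3:h, 4:l}
minimal pieces: {0:l}
ways to finish when only these pieces remain (= sum over removing one remaining piece with nothing left below it):
  1 left: {5}→1
  2 left: {3,5}→1  {4,5}→1
  3 left: {2,3,5}→1  {3,4,5}→2
  4 left: {2,3,4,5}→3
  placing 0:l first → 3 extensions

3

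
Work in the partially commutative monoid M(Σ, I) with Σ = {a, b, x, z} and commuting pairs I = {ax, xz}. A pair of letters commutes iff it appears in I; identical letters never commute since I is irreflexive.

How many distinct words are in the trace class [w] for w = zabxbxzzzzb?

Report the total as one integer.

#0=z has no predecessor
#1=a depends on [0:z]
#2=b depends on [1:a]
#3=x depends on [2:b]
#4=b depends on [3:x]
#5=x depends on [4:b]
#6=z depends on [4:b]
#7=z depends on [6:z]
#8=z depends on [7:z]
#9=z depends on [8:z]
#10=b depends on [5:x, 9:z]
sources: [0:z]
N(rest) = Σ N(rest − s) over sources s of rest; N(one piece) = 1:
  size 1 → [10]=1
  size 2 → [5,10]=1  [9,10]=1
  size 3 → [5,9,10]=2  [8,9,10]=1
  size 4 → [5,8,9,10]=3  [7,8,9,10]=1
  size 5 → [5,7,8,9,10]=4  [6,7,8,9,10]=1
  size 6 → [5,6,7,8,9,10]=5
  size 7 → [4,5,6,7,8,9,10]=5
  size 8 → [3,4,5,6,7,8,9,10]=5
  size 9 → [2,3,4,5,6,7,8,9,10]=5
  first=0(z) contributes 5

5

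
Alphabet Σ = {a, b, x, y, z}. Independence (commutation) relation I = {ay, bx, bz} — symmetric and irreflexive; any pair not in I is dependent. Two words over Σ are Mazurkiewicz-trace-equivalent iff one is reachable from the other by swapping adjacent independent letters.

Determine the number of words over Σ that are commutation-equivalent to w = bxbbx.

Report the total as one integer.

drop 0:b onto floor
drop 1:x onto floor
drop 2:b onto {0:b}
drop 3:b onto {2:b}
drop 4:x onto {1:x}
ground layer = {0:b, 1:x}
drop-orders for the pieces not yet dropped (sum over which currently-grounded one goes next):
  1 to go: {3} 1  {4} 1
  2 to go: {1,4} 1  {2,3} 1  {3,4} 2
  3 to go: {0,2,3} 1  {1,3,4} 3  {2,3,4} 3
  if 0:b drops first: 6 orders
  if 1:x drops first: 4 orders
heap linearizations: 10

10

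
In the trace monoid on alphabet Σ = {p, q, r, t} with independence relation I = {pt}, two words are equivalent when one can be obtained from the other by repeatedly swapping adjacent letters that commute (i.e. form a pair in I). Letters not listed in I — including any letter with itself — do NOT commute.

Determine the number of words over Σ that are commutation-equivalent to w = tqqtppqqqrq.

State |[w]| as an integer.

#0=t has no predecessor
#1=q depends on [0:t]
#2=q depends on [1:q]
#3=t depends on [2:q]
#4=p depends on [2:q]
#5=p depends on [4:p]
#6=q depends on [3:t, 5:p]
#7=q depends on [6:q]
#8=q depends on [7:q]
#9=r depends on [8:q]
#10=q depends on [9:r]
sources: [0:t]
N(rest) = Σ N(rest − s) over sources s of rest; N(one piece) = 1:
  size 1 → [10]=1
  size 2 → [9,10]=1
  size 3 → [8,9,10]=1
  size 4 → [7,8,9,10]=1
  size 5 → [6,7,8,9,10]=1
  size 6 → [3,6,7,8,9,10]=1  [5,6,7,8,9,10]=1
  size 7 → [3,5,6,7,8,9,10]=2  [4,5,6,7,8,9,10]=1
  size 8 → [3,4,5,6,7,8,9,10]=3
  size 9 → [2,3,4,5,6,7,8,9,10]=3
  first=0(t) contributes 3

3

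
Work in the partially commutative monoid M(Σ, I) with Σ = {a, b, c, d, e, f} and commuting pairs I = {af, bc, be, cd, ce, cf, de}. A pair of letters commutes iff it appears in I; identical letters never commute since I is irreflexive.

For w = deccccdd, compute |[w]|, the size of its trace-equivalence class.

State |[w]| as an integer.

#0=d has no predecessor
#1=e has no predecessor
#2=c has no predecessor
#3=c depends on [2:c]
#4=c depends on [3:c]
#5=c depends on [4:c]
#6=d depends on [0:d]
#7=d depends on [6:d]
sources: [0:d, 1:e, 2:c]
N(rest) = Σ N(rest − s) over sources s of rest; N(one piece) = 1:
  size 1 → [1]=1  [5]=1  [7]=1
  size 2 → [1,5]=2  [1,7]=2  [4,5]=1  [5,7]=2  [6,7]=1
  size 3 → [0,6,7]=1  [1,4,5]=3  [1,5,7]=6  [1,6,7]=3  [3,4,5]=1  [4,5,7]=3  [5,6,7]=3
  size 4 → [0,1,6,7]=4  [0,5,6,7]=4  [1,3,4,5]=4  [1,4,5,7]=12  [1,5,6,7]=12  [2,3,4,5]=1  [3,4,5,7]=4  [4,5,6,7]=6
  size 5 → [0,1,5,6,7]=20  [0,4,5,6,7]=10  [1,2,3,4,5]=5  [1,3,4,5,7]=20  [1,4,5,6,7]=30  [2,3,4,5,7]=5  [3,4,5,6,7]=10
  size 6 → [0,1,4,5,6,7]=60  [0,3,4,5,6,7]=20  [1,2,3,4,5,7]=30  [1,3,4,5,6,7]=60  [2,3,4,5,6,7]=15
  first=0(d) contributes 105
  first=1(e) contributes 35
  first=2(c) contributes 140
|[w]| = 280

280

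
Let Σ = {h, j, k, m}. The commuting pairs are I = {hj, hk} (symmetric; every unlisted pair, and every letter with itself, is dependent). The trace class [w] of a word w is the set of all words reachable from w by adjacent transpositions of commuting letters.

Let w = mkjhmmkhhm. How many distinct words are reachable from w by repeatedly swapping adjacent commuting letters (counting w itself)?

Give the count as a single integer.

drop 0:m onto floor
drop 1:k onto {0:m}
drop 2:j onto {1:k}
drop 3:h onto {0:m}
drop 4:m onto {2:j, 3:h}
drop 5:m onto {4:m}
drop 6:k onto {5:m}
drop 7:h onto {5:m}
drop 8:h onto {7:h}
drop 9:m onto {6:k, 8:h}
ground layer = {0:m}
drop-orders for the pieces not yet dropped (sum over which currently-grounded one goes next):
  1 to go: {9} 1
  2 to go: {6,9} 1  {8,9} 1
  3 to go: {6,8,9} 2  {7,8,9} 1
  4 to go: {6,7,8,9} 3
  5 to go: {5,6,7,8,9} 3
  6 to go: {4,5,6,7,8,9} 3
  7 to go: {2,4,5,6,7,8,9} 3  {3,4,5,6,7,8,9} 3
  8 to go: {1,2,4,5,6,7,8,9} 3  {2,3,4,5,6,7,8,9} 6
  if 0:m drops first: 9 orders

9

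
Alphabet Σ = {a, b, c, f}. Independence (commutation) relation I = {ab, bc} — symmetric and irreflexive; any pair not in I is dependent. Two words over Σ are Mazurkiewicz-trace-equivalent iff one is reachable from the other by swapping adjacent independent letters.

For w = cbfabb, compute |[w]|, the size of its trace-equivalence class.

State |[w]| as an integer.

6

drop 0:c onto floor
drop 1:b onto floor
drop 2:f onto {0:c, 1:b}
drop 3:a onto {2:f}
drop 4:b onto {2:f}
drop 5:b onto {4:b}
ground layer = {0:c, 1:b}
drop-orders for the pieces not yet dropped (sum over which currently-grounded one goes next):
  1 to go: {3} 1  {5} 1
  2 to go: {3,5} 2  {4,5} 1
  3 to go: {3,4,5} 3
  4 to go: {2,3,4,5} 3
  if 0:c drops first: 3 orders
  if 1:b drops first: 3 orders
heap linearizations: 6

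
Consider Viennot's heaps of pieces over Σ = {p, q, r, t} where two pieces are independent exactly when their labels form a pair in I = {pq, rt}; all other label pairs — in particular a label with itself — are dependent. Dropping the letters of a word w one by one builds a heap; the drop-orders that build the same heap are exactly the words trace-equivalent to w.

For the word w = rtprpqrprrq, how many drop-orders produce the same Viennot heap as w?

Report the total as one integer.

4

piece 0:r — minimal
piece 1:t — minimal
piece 2:p rests on {0:r, 1:t}
piece 3:r rests on {2:p}
piece 4:p rests on {3:r}
piece 5:q rests on {3:r}
piece 6:r rests on {4:p, 5:q}
piece 7:p rests on {6:r}
piece 8:r rests on {7:p}
piece 9:r rests on {8:r}
piece 10:q rests on {9:r}
minimal pieces: {0:r, 1:t}
ways to finish when only these pieces remain (= sum over removing one remaining piece with nothing left below it):
  1 left: {10}→1
  2 left: {9,10}→1
  3 left: {8,9,10}→1
  4 left: {7,8,9,10}→1
  5 left: {6,7,8,9,10}→1
  6 left: {4,6,7,8,9,10}→1  {5,6,7,8,9,10}→1
  7 left: {4,5,6,7,8,9,10}→2
  8 left: {3,4,5,6,7,8,9,10}→2
  9 left: {2,3,4,5,6,7,8,9,10}→2
  placing 0:r first → 2 extensions
  placing 1:t first → 2 extensions
total linear extensions = 4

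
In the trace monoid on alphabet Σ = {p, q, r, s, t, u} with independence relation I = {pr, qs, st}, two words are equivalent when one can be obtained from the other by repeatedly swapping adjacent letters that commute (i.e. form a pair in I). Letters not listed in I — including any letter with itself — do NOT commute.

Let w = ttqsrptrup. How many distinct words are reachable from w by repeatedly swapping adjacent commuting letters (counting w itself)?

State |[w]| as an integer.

#0=t has no predecessor
#1=t depends on [0:t]
#2=q depends on [1:t]
#3=s has no predecessor
#4=r depends on [2:q, 3:s]
#5=p depends on [2:q, 3:s]
#6=t depends on [4:r, 5:p]
#7=r depends on [6:t]
#8=u depends on [7:r]
#9=p depends on [8:u]
sources: [0:t, 3:s]
N(rest) = Σ N(rest − s) over sources s of rest; N(one piece) = 1:
  size 1 → [9]=1
  size 2 → [8,9]=1
  size 3 → [7,8,9]=1
  size 4 → [6,7,8,9]=1
  size 5 → [4,6,7,8,9]=1  [5,6,7,8,9]=1
  size 6 → [4,5,6,7,8,9]=2
  size 7 → [2,4,5,6,7,8,9]=2  [3,4,5,6,7,8,9]=2
  size 8 → [1,2,4,5,6,7,8,9]=2  [2,3,4,5,6,7,8,9]=4
  first=0(t) contributes 6
  first=3(s) contributes 2
|[w]| = 8

8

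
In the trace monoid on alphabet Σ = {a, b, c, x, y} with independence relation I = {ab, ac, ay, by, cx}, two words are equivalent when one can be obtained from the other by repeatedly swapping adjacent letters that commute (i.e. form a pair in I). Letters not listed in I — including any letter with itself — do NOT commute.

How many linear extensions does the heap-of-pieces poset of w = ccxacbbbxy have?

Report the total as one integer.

22

piece 0:c — minimal
piece 1:c rests on {0:c}
piece 2:x — minimal
piece 3:a rests on {2:x}
piece 4:c rests on {1:c}
piece 5:b rests on {2:x, 4:c}
piece 6:b rests on {5:b}
piece 7:b rests on {6:b}
piece 8:x rests on {3:a, 7:b}
piece 9:y rests on {8:x}
minimal pieces: {0:c, 2:x}
ways to finish when only these pieces remain (= sum over removing one remaining piece with nothing left below it):
  1 left: {9}→1
  2 left: {8,9}→1
  3 left: {3,8,9}→1  {7,8,9}→1
  4 left: {3,7,8,9}→2  {6,7,8,9}→1
  5 left: {3,6,7,8,9}→3  {5,6,7,8,9}→1
  6 left: {3,5,6,7,8,9}→4  {4,5,6,7,8,9}→1
  7 left: {1,4,5,6,7,8,9}→1  {2,3,5,6,7,8,9}→4  {3,4,5,6,7,8,9}→5
  8 left: {0,1,4,5,6,7,8,9}→1  {1,3,4,5,6,7,8,9}→6  {2,3,4,5,6,7,8,9}→9
  placing 0:c first → 15 extensions
  placing 2:x first → 7 extensions
total linear extensions = 22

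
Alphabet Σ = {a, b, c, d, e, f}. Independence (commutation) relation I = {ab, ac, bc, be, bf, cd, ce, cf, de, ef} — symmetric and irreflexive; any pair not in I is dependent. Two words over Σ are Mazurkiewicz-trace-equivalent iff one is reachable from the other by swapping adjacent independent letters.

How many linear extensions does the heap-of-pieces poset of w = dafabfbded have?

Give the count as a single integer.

72

piece 0:d — minimal
piece 1:a rests on {0:d}
piece 2:f rests on {1:a}
piece 3:a rests on {2:f}
piece 4:b rests on {0:d}
piece 5:f rests on {3:a}
piece 6:b rests on {4:b}
piece 7:d rests on {5:f, 6:b}
piece 8:e rests on {3:a}
piece 9:d rests on {7:d}
minimal pieces: {0:d}
ways to finish when only these pieces remain (= sum over removing one remaining piece with nothing left below it):
  1 left: {8}→1  {9}→1
  2 left: {7,9}→1  {8,9}→2
  3 left: {5,7,9}→1  {6,7,9}→1  {7,8,9}→3
  4 left: {4,6,7,9}→1  {5,6,7,9}→2  {5,7,8,9}→4  {6,7,8,9}→4
  5 left: {3,5,7,8,9}→4  {4,5,6,7,9}→3  {4,6,7,8,9}→5  {5,6,7,8,9}→10
  6 left: {2,3,5,7,8,9}→4  {3,5,6,7,8,9}→14  {4,5,6,7,8,9}→18
  7 left: {1,2,3,5,7,8,9}→4  {2,3,5,6,7,8,9}→18  {3,4,5,6,7,8,9}→32
  8 left: {1,2,3,5,6,7,8,9}→22  {2,3,4,5,6,7,8,9}→50
  placing 0:d first → 72 extensions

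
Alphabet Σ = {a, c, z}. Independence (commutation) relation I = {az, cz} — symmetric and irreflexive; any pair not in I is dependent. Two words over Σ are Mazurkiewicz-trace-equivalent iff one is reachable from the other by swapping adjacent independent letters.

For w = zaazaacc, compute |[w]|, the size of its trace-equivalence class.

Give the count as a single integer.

drop 0:z onto floor
drop 1:a onto floor
drop 2:a onto {1:a}
drop 3:z onto {0:z}
drop 4:a onto {2:a}
drop 5:a onto {4:a}
drop 6:c onto {5:a}
drop 7:c onto {6:c}
ground layer = {0:z, 1:a}
drop-orders for the pieces not yet dropped (sum over which currently-grounded one goes next):
  1 to go: {3} 1  {7} 1
  2 to go: {0,3} 1  {3,7} 2  {6,7} 1
  3 to go: {0,3,7} 3  {3,6,7} 3  {5,6,7} 1
  4 to go: {0,3,6,7} 6  {3,5,6,7} 4  {4,5,6,7} 1
  5 to go: {0,3,5,6,7} 10  {2,4,5,6,7} 1  {3,4,5,6,7} 5
  6 to go: {0,3,4,5,6,7} 15  {1,2,4,5,6,7} 1  {2,3,4,5,6,7} 6
  if 0:z drops first: 7 orders
  if 1:a drops first: 21 orders
heap linearizations: 28

28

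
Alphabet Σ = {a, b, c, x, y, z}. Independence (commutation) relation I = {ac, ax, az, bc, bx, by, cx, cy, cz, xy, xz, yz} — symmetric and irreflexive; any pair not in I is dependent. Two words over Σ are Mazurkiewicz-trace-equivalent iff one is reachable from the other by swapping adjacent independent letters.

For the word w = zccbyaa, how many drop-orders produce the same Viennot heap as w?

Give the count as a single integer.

piece 0:z — minimal
piece 1:c — minimal
piece 2:c rests on {1:c}
piece 3:b rests on {0:z}
piece 4:y — minimal
piece 5:a rests on {3:b, 4:y}
piece 6:a rests on {5:a}
minimal pieces: {0:z, 1:c, 4:y}
ways to finish when only these pieces remain (= sum over removing one remaining piece with nothing left below it):
  1 left: {2}→1  {6}→1
  2 left: {1,2}→1  {2,6}→2  {5,6}→1
  3 left: {1,2,6}→3  {2,5,6}→3  {3,5,6}→1  {4,5,6}→1
  4 left: {0,3,5,6}→1  {1,2,5,6}→6  {2,3,5,6}→4  {2,4,5,6}→4  {3,4,5,6}→2
  5 left: {0,2,3,5,6}→5  {0,3,4,5,6}→3  {1,2,3,5,6}→10  {1,2,4,5,6}→10  {2,3,4,5,6}→10
  placing 0:z first → 30 extensions
  placing 1:c first → 18 extensions
  placing 4:y first → 15 extensions
total linear extensions = 63

63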